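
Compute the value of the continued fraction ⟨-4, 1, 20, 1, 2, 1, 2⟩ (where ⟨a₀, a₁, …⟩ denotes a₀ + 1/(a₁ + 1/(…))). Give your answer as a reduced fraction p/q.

a_0 = -4: -4/1
a_1 = 1: -3/1
a_2 = 20: -64/21
a_3 = 1: -67/22
a_4 = 2: -198/65
a_5 = 1: -265/87
a_6 = 2: -728/239

-728/239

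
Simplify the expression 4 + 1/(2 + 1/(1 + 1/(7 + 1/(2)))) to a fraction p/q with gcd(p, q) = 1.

213/49

Start with 2.
7 + 1/(2/1) = 7 + 1/2 = 15/2
1 + 1/(15/2) = 1 + 2/15 = 17/15
2 + 1/(17/15) = 2 + 15/17 = 49/17
4 + 1/(49/17) = 4 + 17/49 = 213/49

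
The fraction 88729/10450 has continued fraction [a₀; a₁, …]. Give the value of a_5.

Repeatedly divide and take the remainder:
⌊88729/10450⌋ = 8, remainder 5129
⌊10450/5129⌋ = 2, remainder 192
⌊5129/192⌋ = 26, remainder 137
⌊192/137⌋ = 1, remainder 55
⌊137/55⌋ = 2, remainder 27
⌊55/27⌋ = 2, remainder 1

2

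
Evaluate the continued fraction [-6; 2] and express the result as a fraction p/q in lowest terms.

-11/2

Build up convergents one term at a time:
a_0 = -6: -6/1
a_1 = 2: -11/2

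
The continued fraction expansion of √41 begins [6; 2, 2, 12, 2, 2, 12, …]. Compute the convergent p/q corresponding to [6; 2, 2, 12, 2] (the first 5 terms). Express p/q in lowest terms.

826/129

a_0 = 6: 6/1
a_1 = 2: 13/2
a_2 = 2: 32/5
a_3 = 12: 397/62
a_4 = 2: 826/129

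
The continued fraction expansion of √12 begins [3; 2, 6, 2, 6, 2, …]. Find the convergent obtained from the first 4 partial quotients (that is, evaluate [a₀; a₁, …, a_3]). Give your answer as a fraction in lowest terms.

97/28

Starting at the tail and folding back:
Start with 2.
6 + 1/(2/1) = 6 + 1/2 = 13/2
2 + 1/(13/2) = 2 + 2/13 = 28/13
3 + 1/(28/13) = 3 + 13/28 = 97/28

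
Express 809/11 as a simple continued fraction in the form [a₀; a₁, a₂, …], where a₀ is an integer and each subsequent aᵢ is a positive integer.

[73; 1, 1, 5]

809 ÷ 11 → quotient 73, remainder 6
11 ÷ 6 → quotient 1, remainder 5
6 ÷ 5 → quotient 1, remainder 1
5 ÷ 1 → quotient 5, remainder 0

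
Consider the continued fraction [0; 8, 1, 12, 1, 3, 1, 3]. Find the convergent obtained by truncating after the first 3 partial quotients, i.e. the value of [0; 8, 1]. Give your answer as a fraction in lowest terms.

1/9

Work from the innermost term outward:
Start with 1.
8 + 1/(1/1) = 8 + 1/1 = 9/1
0 + 1/(9/1) = 0 + 1/9 = 1/9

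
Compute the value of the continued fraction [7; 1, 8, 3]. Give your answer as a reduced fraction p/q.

Work from the innermost term outward:
Start with 3.
8 + 1/(3/1) = 8 + 1/3 = 25/3
1 + 1/(25/3) = 1 + 3/25 = 28/25
7 + 1/(28/25) = 7 + 25/28 = 221/28

221/28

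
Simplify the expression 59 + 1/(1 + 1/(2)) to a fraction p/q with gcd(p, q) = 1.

179/3

Start with 2.
1 + 1/(2/1) = 1 + 1/2 = 3/2
59 + 1/(3/2) = 59 + 2/3 = 179/3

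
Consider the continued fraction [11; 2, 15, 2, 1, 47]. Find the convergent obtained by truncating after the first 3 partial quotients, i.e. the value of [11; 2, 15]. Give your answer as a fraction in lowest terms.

Compute successive convergents:
a_0 = 11: 11/1
a_1 = 2: 23/2
a_2 = 15: 356/31

356/31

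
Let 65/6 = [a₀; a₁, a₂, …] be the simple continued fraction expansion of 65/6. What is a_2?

65 ÷ 6 → quotient 10, remainder 5
6 ÷ 5 → quotient 1, remainder 1
5 ÷ 1 → quotient 5, remainder 0

5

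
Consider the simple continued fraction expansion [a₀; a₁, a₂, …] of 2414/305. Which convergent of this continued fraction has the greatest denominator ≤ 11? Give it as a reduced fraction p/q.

87/11

a_0 = 7: 7/1  (≤ bound)
a_1 = 1: 8/1  (≤ bound)
a_2 = 10: 87/11  (≤ bound)
a_3 = 1: 95/12  (> 11, stop)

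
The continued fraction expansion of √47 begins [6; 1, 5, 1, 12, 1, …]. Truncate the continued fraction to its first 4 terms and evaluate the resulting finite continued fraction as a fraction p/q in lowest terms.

48/7

Use the convergent recurrence hₖ = aₖ·hₖ₋₁ + hₖ₋₂ (and likewise for the denominators kₖ):
a_0 = 6: 6/1
a_1 = 1: 7/1
a_2 = 5: 41/6
a_3 = 1: 48/7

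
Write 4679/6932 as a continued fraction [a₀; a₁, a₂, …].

4679 ÷ 6932 → quotient 0, remainder 4679
6932 ÷ 4679 → quotient 1, remainder 2253
4679 ÷ 2253 → quotient 2, remainder 173
2253 ÷ 173 → quotient 13, remainder 4
173 ÷ 4 → quotient 43, remainder 1
4 ÷ 1 → quotient 4, remainder 0

[0; 1, 2, 13, 43, 4]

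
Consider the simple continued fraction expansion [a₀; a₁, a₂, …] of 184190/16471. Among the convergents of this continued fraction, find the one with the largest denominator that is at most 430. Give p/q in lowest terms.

1163/104

List convergents until the denominator exceeds the bound:
a_0 = 11: 11/1  (≤ bound)
a_1 = 5: 56/5  (≤ bound)
a_2 = 2: 123/11  (≤ bound)
a_3 = 9: 1163/104  (≤ bound)
a_4 = 12: 14079/1259  (> 430, stop)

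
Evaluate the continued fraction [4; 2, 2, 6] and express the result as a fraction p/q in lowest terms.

Starting at the tail and folding back:
Start with 6.
2 + 1/(6/1) = 2 + 1/6 = 13/6
2 + 1/(13/6) = 2 + 6/13 = 32/13
4 + 1/(32/13) = 4 + 13/32 = 141/32

141/32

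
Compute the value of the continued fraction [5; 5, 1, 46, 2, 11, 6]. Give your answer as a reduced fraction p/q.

205357/39742

Build up convergents one term at a time:
a_0 = 5: 5/1
a_1 = 5: 26/5
a_2 = 1: 31/6
a_3 = 46: 1452/281
a_4 = 2: 2935/568
a_5 = 11: 33737/6529
a_6 = 6: 205357/39742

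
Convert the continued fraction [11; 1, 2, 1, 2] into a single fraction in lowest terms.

a_0 = 11: 11/1
a_1 = 1: 12/1
a_2 = 2: 35/3
a_3 = 1: 47/4
a_4 = 2: 129/11

129/11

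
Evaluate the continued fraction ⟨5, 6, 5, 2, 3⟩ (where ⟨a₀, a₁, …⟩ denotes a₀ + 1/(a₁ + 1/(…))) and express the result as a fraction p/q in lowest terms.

Collapse the nested fraction from the inside out:
Start with 3.
2 + 1/(3/1) = 2 + 1/3 = 7/3
5 + 1/(7/3) = 5 + 3/7 = 38/7
6 + 1/(38/7) = 6 + 7/38 = 235/38
5 + 1/(235/38) = 5 + 38/235 = 1213/235

1213/235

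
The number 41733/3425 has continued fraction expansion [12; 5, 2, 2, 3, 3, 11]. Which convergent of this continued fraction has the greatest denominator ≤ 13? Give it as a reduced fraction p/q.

List convergents until the denominator exceeds the bound:
a_0 = 12: 12/1  (≤ bound)
a_1 = 5: 61/5  (≤ bound)
a_2 = 2: 134/11  (≤ bound)
a_3 = 2: 329/27  (> 13, stop)

134/11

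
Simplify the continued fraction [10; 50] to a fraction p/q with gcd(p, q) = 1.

501/50

a_0 = 10: 10/1
a_1 = 50: 501/50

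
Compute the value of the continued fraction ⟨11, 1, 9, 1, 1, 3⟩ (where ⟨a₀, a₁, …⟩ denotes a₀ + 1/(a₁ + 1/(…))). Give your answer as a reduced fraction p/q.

Start with 3.
1 + 1/(3/1) = 1 + 1/3 = 4/3
1 + 1/(4/3) = 1 + 3/4 = 7/4
9 + 1/(7/4) = 9 + 4/7 = 67/7
1 + 1/(67/7) = 1 + 7/67 = 74/67
11 + 1/(74/67) = 11 + 67/74 = 881/74

881/74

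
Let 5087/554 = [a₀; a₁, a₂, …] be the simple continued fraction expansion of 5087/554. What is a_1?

5

5087 ÷ 554 → quotient 9, remainder 101
554 ÷ 101 → quotient 5, remainder 49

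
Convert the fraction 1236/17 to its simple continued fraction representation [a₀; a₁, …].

1236 = 72·17 + 12, so a_0 = 72
17 = 1·12 + 5, so a_1 = 1
12 = 2·5 + 2, so a_2 = 2
5 = 2·2 + 1, so a_3 = 2
2 = 2·1 + 0, so a_4 = 2

[72; 1, 2, 2, 2]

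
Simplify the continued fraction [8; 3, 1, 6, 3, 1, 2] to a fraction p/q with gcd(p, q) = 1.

a_0 = 8: 8/1
a_1 = 3: 25/3
a_2 = 1: 33/4
a_3 = 6: 223/27
a_4 = 3: 702/85
a_5 = 1: 925/112
a_6 = 2: 2552/309

2552/309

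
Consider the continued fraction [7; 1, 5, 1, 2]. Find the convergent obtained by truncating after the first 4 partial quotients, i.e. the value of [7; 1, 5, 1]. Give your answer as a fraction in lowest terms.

55/7

a_0 = 7: 7/1
a_1 = 1: 8/1
a_2 = 5: 47/6
a_3 = 1: 55/7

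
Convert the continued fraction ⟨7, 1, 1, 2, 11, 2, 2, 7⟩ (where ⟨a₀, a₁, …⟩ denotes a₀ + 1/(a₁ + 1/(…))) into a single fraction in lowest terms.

Start with 7.
2 + 1/(7/1) = 2 + 1/7 = 15/7
2 + 1/(15/7) = 2 + 7/15 = 37/15
11 + 1/(37/15) = 11 + 15/37 = 422/37
2 + 1/(422/37) = 2 + 37/422 = 881/422
1 + 1/(881/422) = 1 + 422/881 = 1303/881
1 + 1/(1303/881) = 1 + 881/1303 = 2184/1303
7 + 1/(2184/1303) = 7 + 1303/2184 = 16591/2184

16591/2184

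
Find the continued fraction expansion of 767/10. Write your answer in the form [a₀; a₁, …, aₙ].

⌊767/10⌋ = 76, remainder 7
⌊10/7⌋ = 1, remainder 3
⌊7/3⌋ = 2, remainder 1
⌊3/1⌋ = 3, remainder 0

[76; 1, 2, 3]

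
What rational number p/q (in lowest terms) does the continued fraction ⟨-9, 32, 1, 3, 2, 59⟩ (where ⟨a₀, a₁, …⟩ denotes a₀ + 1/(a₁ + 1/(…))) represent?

Start with 59.
2 + 1/(59/1) = 2 + 1/59 = 119/59
3 + 1/(119/59) = 3 + 59/119 = 416/119
1 + 1/(416/119) = 1 + 119/416 = 535/416
32 + 1/(535/416) = 32 + 416/535 = 17536/535
-9 + 1/(17536/535) = -9 + 535/17536 = -157289/17536

-157289/17536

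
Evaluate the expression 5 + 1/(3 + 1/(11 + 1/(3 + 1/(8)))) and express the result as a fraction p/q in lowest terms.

4653/874

a_0 = 5: 5/1
a_1 = 3: 16/3
a_2 = 11: 181/34
a_3 = 3: 559/105
a_4 = 8: 4653/874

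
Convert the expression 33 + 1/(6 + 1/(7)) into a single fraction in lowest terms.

Start with 7.
6 + 1/(7/1) = 6 + 1/7 = 43/7
33 + 1/(43/7) = 33 + 7/43 = 1426/43

1426/43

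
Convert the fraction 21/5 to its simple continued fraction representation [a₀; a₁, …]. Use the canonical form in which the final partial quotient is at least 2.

⌊21/5⌋ = 4, remainder 1
⌊5/1⌋ = 5, remainder 0

[4; 5]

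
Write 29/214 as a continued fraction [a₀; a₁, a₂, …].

[0; 7, 2, 1, 1, 1, 3]

Repeatedly divide and take the remainder:
⌊29/214⌋ = 0, remainder 29
⌊214/29⌋ = 7, remainder 11
⌊29/11⌋ = 2, remainder 7
⌊11/7⌋ = 1, remainder 4
⌊7/4⌋ = 1, remainder 3
⌊4/3⌋ = 1, remainder 1
⌊3/1⌋ = 3, remainder 0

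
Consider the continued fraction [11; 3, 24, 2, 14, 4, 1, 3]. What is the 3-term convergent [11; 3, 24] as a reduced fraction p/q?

Start with 24.
3 + 1/(24/1) = 3 + 1/24 = 73/24
11 + 1/(73/24) = 11 + 24/73 = 827/73

827/73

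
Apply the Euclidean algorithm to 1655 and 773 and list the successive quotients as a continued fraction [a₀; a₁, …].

[2; 7, 10, 1, 9]

⌊1655/773⌋ = 2, remainder 109
⌊773/109⌋ = 7, remainder 10
⌊109/10⌋ = 10, remainder 9
⌊10/9⌋ = 1, remainder 1
⌊9/1⌋ = 9, remainder 0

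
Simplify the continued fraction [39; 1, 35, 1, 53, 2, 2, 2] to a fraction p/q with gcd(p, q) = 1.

965307/24149

a_0 = 39: 39/1
a_1 = 1: 40/1
a_2 = 35: 1439/36
a_3 = 1: 1479/37
a_4 = 53: 79826/1997
a_5 = 2: 161131/4031
a_6 = 2: 402088/10059
a_7 = 2: 965307/24149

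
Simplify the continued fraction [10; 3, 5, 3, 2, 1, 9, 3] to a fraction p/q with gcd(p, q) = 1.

52455/5086

a_0 = 10: 10/1
a_1 = 3: 31/3
a_2 = 5: 165/16
a_3 = 3: 526/51
a_4 = 2: 1217/118
a_5 = 1: 1743/169
a_6 = 9: 16904/1639
a_7 = 3: 52455/5086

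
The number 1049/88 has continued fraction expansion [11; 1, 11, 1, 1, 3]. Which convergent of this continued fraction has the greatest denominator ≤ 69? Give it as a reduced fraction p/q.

List convergents until the denominator exceeds the bound:
a_0 = 11: 11/1  (≤ bound)
a_1 = 1: 12/1  (≤ bound)
a_2 = 11: 143/12  (≤ bound)
a_3 = 1: 155/13  (≤ bound)
a_4 = 1: 298/25  (≤ bound)
a_5 = 3: 1049/88  (> 69, stop)

298/25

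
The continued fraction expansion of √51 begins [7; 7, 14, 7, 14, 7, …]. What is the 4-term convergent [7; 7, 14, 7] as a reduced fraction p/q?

4999/700

Start with 7.
14 + 1/(7/1) = 14 + 1/7 = 99/7
7 + 1/(99/7) = 7 + 7/99 = 700/99
7 + 1/(700/99) = 7 + 99/700 = 4999/700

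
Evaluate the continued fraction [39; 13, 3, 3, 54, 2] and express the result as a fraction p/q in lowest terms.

569599/14577

Collapse the nested fraction from the inside out:
Start with 2.
54 + 1/(2/1) = 54 + 1/2 = 109/2
3 + 1/(109/2) = 3 + 2/109 = 329/109
3 + 1/(329/109) = 3 + 109/329 = 1096/329
13 + 1/(1096/329) = 13 + 329/1096 = 14577/1096
39 + 1/(14577/1096) = 39 + 1096/14577 = 569599/14577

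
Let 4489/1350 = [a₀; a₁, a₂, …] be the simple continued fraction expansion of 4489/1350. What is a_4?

Repeatedly divide and take the remainder:
4489 = 3·1350 + 439, so a_0 = 3
1350 = 3·439 + 33, so a_1 = 3
439 = 13·33 + 10, so a_2 = 13
33 = 3·10 + 3, so a_3 = 3
10 = 3·3 + 1, so a_4 = 3

3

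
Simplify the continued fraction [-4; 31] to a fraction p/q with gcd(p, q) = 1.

a_0 = -4: -4/1
a_1 = 31: -123/31

-123/31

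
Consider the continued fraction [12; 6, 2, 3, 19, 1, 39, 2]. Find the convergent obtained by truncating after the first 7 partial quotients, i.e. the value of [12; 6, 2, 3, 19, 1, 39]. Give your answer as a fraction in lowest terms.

443373/36475

a_0 = 12: 12/1
a_1 = 6: 73/6
a_2 = 2: 158/13
a_3 = 3: 547/45
a_4 = 19: 10551/868
a_5 = 1: 11098/913
a_6 = 39: 443373/36475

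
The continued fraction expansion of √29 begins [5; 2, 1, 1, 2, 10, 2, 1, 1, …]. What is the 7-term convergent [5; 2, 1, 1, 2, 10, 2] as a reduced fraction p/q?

Starting at the tail and folding back:
Start with 2.
10 + 1/(2/1) = 10 + 1/2 = 21/2
2 + 1/(21/2) = 2 + 2/21 = 44/21
1 + 1/(44/21) = 1 + 21/44 = 65/44
1 + 1/(65/44) = 1 + 44/65 = 109/65
2 + 1/(109/65) = 2 + 65/109 = 283/109
5 + 1/(283/109) = 5 + 109/283 = 1524/283

1524/283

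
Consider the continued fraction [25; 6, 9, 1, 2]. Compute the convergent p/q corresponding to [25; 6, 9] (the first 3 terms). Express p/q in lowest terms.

1384/55

a_0 = 25: 25/1
a_1 = 6: 151/6
a_2 = 9: 1384/55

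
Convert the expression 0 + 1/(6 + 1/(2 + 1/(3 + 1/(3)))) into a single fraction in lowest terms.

23/148

Collapse the nested fraction from the inside out:
Start with 3.
3 + 1/(3/1) = 3 + 1/3 = 10/3
2 + 1/(10/3) = 2 + 3/10 = 23/10
6 + 1/(23/10) = 6 + 10/23 = 148/23
0 + 1/(148/23) = 0 + 23/148 = 23/148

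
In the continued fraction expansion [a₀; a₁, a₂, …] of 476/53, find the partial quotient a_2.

52

476 = 8·53 + 52, so a_0 = 8
53 = 1·52 + 1, so a_1 = 1
52 = 52·1 + 0, so a_2 = 52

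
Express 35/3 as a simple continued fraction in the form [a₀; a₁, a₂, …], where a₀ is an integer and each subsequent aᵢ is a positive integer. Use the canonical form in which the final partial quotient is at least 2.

[11; 1, 2]

Run the Euclidean algorithm, recording each quotient:
35 = 11·3 + 2, so a_0 = 11
3 = 1·2 + 1, so a_1 = 1
2 = 2·1 + 0, so a_2 = 2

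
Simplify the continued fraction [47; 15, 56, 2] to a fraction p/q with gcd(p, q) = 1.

a_0 = 47: 47/1
a_1 = 15: 706/15
a_2 = 56: 39583/841
a_3 = 2: 79872/1697

79872/1697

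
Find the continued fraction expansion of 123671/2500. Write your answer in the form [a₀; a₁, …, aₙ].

[49; 2, 7, 2, 2, 3, 9]

123671 ÷ 2500 → quotient 49, remainder 1171
2500 ÷ 1171 → quotient 2, remainder 158
1171 ÷ 158 → quotient 7, remainder 65
158 ÷ 65 → quotient 2, remainder 28
65 ÷ 28 → quotient 2, remainder 9
28 ÷ 9 → quotient 3, remainder 1
9 ÷ 1 → quotient 9, remainder 0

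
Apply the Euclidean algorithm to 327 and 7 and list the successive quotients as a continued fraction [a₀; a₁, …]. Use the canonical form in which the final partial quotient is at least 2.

[46; 1, 2, 2]

327 = 46·7 + 5, so a_0 = 46
7 = 1·5 + 2, so a_1 = 1
5 = 2·2 + 1, so a_2 = 2
2 = 2·1 + 0, so a_3 = 2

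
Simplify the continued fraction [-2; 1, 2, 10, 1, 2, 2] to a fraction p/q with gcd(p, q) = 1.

a_0 = -2: -2/1
a_1 = 1: -1/1
a_2 = 2: -4/3
a_3 = 10: -41/31
a_4 = 1: -45/34
a_5 = 2: -131/99
a_6 = 2: -307/232

-307/232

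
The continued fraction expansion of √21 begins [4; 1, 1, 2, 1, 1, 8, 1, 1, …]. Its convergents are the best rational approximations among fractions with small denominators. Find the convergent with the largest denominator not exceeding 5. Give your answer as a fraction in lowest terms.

a_0 = 4: 4/1  (≤ bound)
a_1 = 1: 5/1  (≤ bound)
a_2 = 1: 9/2  (≤ bound)
a_3 = 2: 23/5  (≤ bound)
a_4 = 1: 32/7  (> 5, stop)

23/5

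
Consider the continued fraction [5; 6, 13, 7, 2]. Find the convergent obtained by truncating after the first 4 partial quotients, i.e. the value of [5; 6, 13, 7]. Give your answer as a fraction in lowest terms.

2887/559

a_0 = 5: 5/1
a_1 = 6: 31/6
a_2 = 13: 408/79
a_3 = 7: 2887/559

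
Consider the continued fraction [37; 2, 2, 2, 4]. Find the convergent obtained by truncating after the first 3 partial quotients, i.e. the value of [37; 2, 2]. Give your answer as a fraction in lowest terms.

Start with 2.
2 + 1/(2/1) = 2 + 1/2 = 5/2
37 + 1/(5/2) = 37 + 2/5 = 187/5

187/5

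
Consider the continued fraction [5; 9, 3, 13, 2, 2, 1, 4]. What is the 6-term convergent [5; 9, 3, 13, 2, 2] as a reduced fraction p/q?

9811/1921

Start with 2.
2 + 1/(2/1) = 2 + 1/2 = 5/2
13 + 1/(5/2) = 13 + 2/5 = 67/5
3 + 1/(67/5) = 3 + 5/67 = 206/67
9 + 1/(206/67) = 9 + 67/206 = 1921/206
5 + 1/(1921/206) = 5 + 206/1921 = 9811/1921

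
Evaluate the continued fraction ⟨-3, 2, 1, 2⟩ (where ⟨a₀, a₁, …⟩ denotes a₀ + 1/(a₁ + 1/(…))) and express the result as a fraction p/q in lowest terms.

Work from the innermost term outward:
Start with 2.
1 + 1/(2/1) = 1 + 1/2 = 3/2
2 + 1/(3/2) = 2 + 2/3 = 8/3
-3 + 1/(8/3) = -3 + 3/8 = -21/8

-21/8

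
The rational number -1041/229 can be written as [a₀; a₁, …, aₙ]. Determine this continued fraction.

[-5; 2, 4, 1, 20]

Repeatedly divide and take the remainder:
-1041 = -5·229 + 104, so a_0 = -5
229 = 2·104 + 21, so a_1 = 2
104 = 4·21 + 20, so a_2 = 4
21 = 1·20 + 1, so a_3 = 1
20 = 20·1 + 0, so a_4 = 20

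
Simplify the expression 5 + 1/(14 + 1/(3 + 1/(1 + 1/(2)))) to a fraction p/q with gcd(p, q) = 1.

796/157

a_0 = 5: 5/1
a_1 = 14: 71/14
a_2 = 3: 218/43
a_3 = 1: 289/57
a_4 = 2: 796/157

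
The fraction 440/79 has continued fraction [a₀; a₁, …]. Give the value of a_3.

3

Repeatedly divide and take the remainder:
⌊440/79⌋ = 5, remainder 45
⌊79/45⌋ = 1, remainder 34
⌊45/34⌋ = 1, remainder 11
⌊34/11⌋ = 3, remainder 1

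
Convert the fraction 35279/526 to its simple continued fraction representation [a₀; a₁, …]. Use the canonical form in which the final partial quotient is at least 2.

[67; 14, 4, 1, 1, 1, 2]

⌊35279/526⌋ = 67, remainder 37
⌊526/37⌋ = 14, remainder 8
⌊37/8⌋ = 4, remainder 5
⌊8/5⌋ = 1, remainder 3
⌊5/3⌋ = 1, remainder 2
⌊3/2⌋ = 1, remainder 1
⌊2/1⌋ = 2, remainder 0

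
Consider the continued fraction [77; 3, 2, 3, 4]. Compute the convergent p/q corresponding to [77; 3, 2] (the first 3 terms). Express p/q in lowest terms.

541/7

Starting at the tail and folding back:
Start with 2.
3 + 1/(2/1) = 3 + 1/2 = 7/2
77 + 1/(7/2) = 77 + 2/7 = 541/7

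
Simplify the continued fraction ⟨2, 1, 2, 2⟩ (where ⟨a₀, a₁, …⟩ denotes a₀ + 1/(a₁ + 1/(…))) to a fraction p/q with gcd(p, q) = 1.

19/7

Compute successive convergents:
a_0 = 2: 2/1
a_1 = 1: 3/1
a_2 = 2: 8/3
a_3 = 2: 19/7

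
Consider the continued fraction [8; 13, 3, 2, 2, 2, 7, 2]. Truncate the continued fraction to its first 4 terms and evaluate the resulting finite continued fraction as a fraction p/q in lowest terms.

751/93

Start with 2.
3 + 1/(2/1) = 3 + 1/2 = 7/2
13 + 1/(7/2) = 13 + 2/7 = 93/7
8 + 1/(93/7) = 8 + 7/93 = 751/93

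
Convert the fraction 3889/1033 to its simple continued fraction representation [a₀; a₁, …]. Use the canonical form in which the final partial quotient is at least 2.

[3; 1, 3, 3, 1, 60]

3889 = 3·1033 + 790, so a_0 = 3
1033 = 1·790 + 243, so a_1 = 1
790 = 3·243 + 61, so a_2 = 3
243 = 3·61 + 60, so a_3 = 3
61 = 1·60 + 1, so a_4 = 1
60 = 60·1 + 0, so a_5 = 60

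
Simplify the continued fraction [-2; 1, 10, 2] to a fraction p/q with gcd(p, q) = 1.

Use the convergent recurrence hₖ = aₖ·hₖ₋₁ + hₖ₋₂ (and likewise for the denominators kₖ):
a_0 = -2: -2/1
a_1 = 1: -1/1
a_2 = 10: -12/11
a_3 = 2: -25/23

-25/23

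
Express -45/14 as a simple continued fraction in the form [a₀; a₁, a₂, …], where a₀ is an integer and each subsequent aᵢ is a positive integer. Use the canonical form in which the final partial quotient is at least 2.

[-4; 1, 3, 1, 2]

Run the Euclidean algorithm, recording each quotient:
⌊-45/14⌋ = -4, remainder 11
⌊14/11⌋ = 1, remainder 3
⌊11/3⌋ = 3, remainder 2
⌊3/2⌋ = 1, remainder 1
⌊2/1⌋ = 2, remainder 0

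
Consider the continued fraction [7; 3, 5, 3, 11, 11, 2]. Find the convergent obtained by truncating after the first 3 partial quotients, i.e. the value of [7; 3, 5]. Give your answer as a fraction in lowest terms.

117/16

Collapse the nested fraction from the inside out:
Start with 5.
3 + 1/(5/1) = 3 + 1/5 = 16/5
7 + 1/(16/5) = 7 + 5/16 = 117/16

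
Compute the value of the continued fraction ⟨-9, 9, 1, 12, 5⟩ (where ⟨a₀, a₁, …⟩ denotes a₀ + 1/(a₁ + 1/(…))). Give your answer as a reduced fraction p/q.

-5829/655

Work from the innermost term outward:
Start with 5.
12 + 1/(5/1) = 12 + 1/5 = 61/5
1 + 1/(61/5) = 1 + 5/61 = 66/61
9 + 1/(66/61) = 9 + 61/66 = 655/66
-9 + 1/(655/66) = -9 + 66/655 = -5829/655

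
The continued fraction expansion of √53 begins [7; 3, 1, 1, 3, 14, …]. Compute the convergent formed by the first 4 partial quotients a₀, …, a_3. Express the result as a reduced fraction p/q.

Starting at the tail and folding back:
Start with 1.
1 + 1/(1/1) = 1 + 1/1 = 2/1
3 + 1/(2/1) = 3 + 1/2 = 7/2
7 + 1/(7/2) = 7 + 2/7 = 51/7

51/7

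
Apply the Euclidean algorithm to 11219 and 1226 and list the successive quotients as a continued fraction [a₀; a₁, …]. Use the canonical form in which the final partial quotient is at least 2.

[9; 6, 1, 1, 1, 2, 7, 3]

11219 = 9·1226 + 185, so a_0 = 9
1226 = 6·185 + 116, so a_1 = 6
185 = 1·116 + 69, so a_2 = 1
116 = 1·69 + 47, so a_3 = 1
69 = 1·47 + 22, so a_4 = 1
47 = 2·22 + 3, so a_5 = 2
22 = 7·3 + 1, so a_6 = 7
3 = 3·1 + 0, so a_7 = 3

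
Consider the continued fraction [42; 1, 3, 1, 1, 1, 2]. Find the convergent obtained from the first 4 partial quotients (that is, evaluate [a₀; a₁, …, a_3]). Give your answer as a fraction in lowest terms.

214/5

Build up convergents one term at a time:
a_0 = 42: 42/1
a_1 = 1: 43/1
a_2 = 3: 171/4
a_3 = 1: 214/5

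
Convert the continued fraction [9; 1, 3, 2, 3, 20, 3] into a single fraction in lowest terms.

18747/1918

Work from the innermost term outward:
Start with 3.
20 + 1/(3/1) = 20 + 1/3 = 61/3
3 + 1/(61/3) = 3 + 3/61 = 186/61
2 + 1/(186/61) = 2 + 61/186 = 433/186
3 + 1/(433/186) = 3 + 186/433 = 1485/433
1 + 1/(1485/433) = 1 + 433/1485 = 1918/1485
9 + 1/(1918/1485) = 9 + 1485/1918 = 18747/1918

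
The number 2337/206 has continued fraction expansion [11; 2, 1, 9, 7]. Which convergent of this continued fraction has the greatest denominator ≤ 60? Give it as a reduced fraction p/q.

329/29

List convergents until the denominator exceeds the bound:
a_0 = 11: 11/1  (≤ bound)
a_1 = 2: 23/2  (≤ bound)
a_2 = 1: 34/3  (≤ bound)
a_3 = 9: 329/29  (≤ bound)
a_4 = 7: 2337/206  (> 60, stop)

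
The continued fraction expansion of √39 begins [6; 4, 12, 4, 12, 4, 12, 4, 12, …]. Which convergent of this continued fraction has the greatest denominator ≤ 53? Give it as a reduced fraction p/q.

306/49

a_0 = 6: 6/1  (≤ bound)
a_1 = 4: 25/4  (≤ bound)
a_2 = 12: 306/49  (≤ bound)
a_3 = 4: 1249/200  (> 53, stop)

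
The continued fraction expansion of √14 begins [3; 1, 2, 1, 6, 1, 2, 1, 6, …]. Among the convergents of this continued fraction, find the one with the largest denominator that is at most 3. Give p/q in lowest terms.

11/3

List convergents until the denominator exceeds the bound:
a_0 = 3: 3/1  (≤ bound)
a_1 = 1: 4/1  (≤ bound)
a_2 = 2: 11/3  (≤ bound)
a_3 = 1: 15/4  (> 3, stop)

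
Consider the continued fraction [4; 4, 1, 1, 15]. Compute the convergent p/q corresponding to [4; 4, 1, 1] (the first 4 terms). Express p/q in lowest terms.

Start with 1.
1 + 1/(1/1) = 1 + 1/1 = 2/1
4 + 1/(2/1) = 4 + 1/2 = 9/2
4 + 1/(9/2) = 4 + 2/9 = 38/9

38/9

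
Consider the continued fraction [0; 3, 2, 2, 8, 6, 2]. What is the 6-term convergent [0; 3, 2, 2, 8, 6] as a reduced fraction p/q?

a_0 = 0: 0/1
a_1 = 3: 1/3
a_2 = 2: 2/7
a_3 = 2: 5/17
a_4 = 8: 42/143
a_5 = 6: 257/875

257/875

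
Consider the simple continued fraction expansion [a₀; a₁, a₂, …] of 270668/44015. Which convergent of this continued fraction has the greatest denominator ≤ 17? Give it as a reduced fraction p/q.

43/7

List convergents until the denominator exceeds the bound:
a_0 = 6: 6/1  (≤ bound)
a_1 = 6: 37/6  (≤ bound)
a_2 = 1: 43/7  (≤ bound)
a_3 = 2: 123/20  (> 17, stop)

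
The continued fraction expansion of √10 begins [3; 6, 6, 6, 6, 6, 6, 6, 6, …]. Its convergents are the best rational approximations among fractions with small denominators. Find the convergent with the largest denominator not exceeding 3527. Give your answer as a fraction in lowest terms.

4443/1405

a_0 = 3: 3/1  (≤ bound)
a_1 = 6: 19/6  (≤ bound)
a_2 = 6: 117/37  (≤ bound)
a_3 = 6: 721/228  (≤ bound)
a_4 = 6: 4443/1405  (≤ bound)
a_5 = 6: 27379/8658  (> 3527, stop)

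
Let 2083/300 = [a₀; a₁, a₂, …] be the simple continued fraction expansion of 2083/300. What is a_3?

1

⌊2083/300⌋ = 6, remainder 283
⌊300/283⌋ = 1, remainder 17
⌊283/17⌋ = 16, remainder 11
⌊17/11⌋ = 1, remainder 6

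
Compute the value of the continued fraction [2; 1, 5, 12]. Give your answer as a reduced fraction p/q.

207/73

Build up convergents one term at a time:
a_0 = 2: 2/1
a_1 = 1: 3/1
a_2 = 5: 17/6
a_3 = 12: 207/73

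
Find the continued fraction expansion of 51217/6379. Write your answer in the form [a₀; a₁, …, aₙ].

51217 = 8·6379 + 185, so a_0 = 8
6379 = 34·185 + 89, so a_1 = 34
185 = 2·89 + 7, so a_2 = 2
89 = 12·7 + 5, so a_3 = 12
7 = 1·5 + 2, so a_4 = 1
5 = 2·2 + 1, so a_5 = 2
2 = 2·1 + 0, so a_6 = 2

[8; 34, 2, 12, 1, 2, 2]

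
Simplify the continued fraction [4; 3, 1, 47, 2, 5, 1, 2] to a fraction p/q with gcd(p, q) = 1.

Starting at the tail and folding back:
Start with 2.
1 + 1/(2/1) = 1 + 1/2 = 3/2
5 + 1/(3/2) = 5 + 2/3 = 17/3
2 + 1/(17/3) = 2 + 3/17 = 37/17
47 + 1/(37/17) = 47 + 17/37 = 1756/37
1 + 1/(1756/37) = 1 + 37/1756 = 1793/1756
3 + 1/(1793/1756) = 3 + 1756/1793 = 7135/1793
4 + 1/(7135/1793) = 4 + 1793/7135 = 30333/7135

30333/7135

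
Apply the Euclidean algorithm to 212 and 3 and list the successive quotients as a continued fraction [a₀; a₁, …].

[70; 1, 2]

212 ÷ 3 → quotient 70, remainder 2
3 ÷ 2 → quotient 1, remainder 1
2 ÷ 1 → quotient 2, remainder 0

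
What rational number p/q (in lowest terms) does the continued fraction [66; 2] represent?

Compute successive convergents:
a_0 = 66: 66/1
a_1 = 2: 133/2

133/2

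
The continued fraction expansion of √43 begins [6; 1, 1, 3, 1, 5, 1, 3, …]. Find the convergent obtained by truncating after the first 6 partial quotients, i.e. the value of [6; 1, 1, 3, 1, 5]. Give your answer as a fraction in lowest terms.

341/52

a_0 = 6: 6/1
a_1 = 1: 7/1
a_2 = 1: 13/2
a_3 = 3: 46/7
a_4 = 1: 59/9
a_5 = 5: 341/52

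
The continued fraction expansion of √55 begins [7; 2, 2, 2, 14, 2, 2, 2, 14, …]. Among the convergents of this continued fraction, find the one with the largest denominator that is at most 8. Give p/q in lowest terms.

a_0 = 7: 7/1  (≤ bound)
a_1 = 2: 15/2  (≤ bound)
a_2 = 2: 37/5  (≤ bound)
a_3 = 2: 89/12  (> 8, stop)

37/5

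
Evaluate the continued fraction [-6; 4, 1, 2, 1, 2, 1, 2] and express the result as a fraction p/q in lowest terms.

-1123/194

Start with 2.
1 + 1/(2/1) = 1 + 1/2 = 3/2
2 + 1/(3/2) = 2 + 2/3 = 8/3
1 + 1/(8/3) = 1 + 3/8 = 11/8
2 + 1/(11/8) = 2 + 8/11 = 30/11
1 + 1/(30/11) = 1 + 11/30 = 41/30
4 + 1/(41/30) = 4 + 30/41 = 194/41
-6 + 1/(194/41) = -6 + 41/194 = -1123/194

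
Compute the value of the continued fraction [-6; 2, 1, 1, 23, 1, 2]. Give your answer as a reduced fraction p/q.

-2039/364

a_0 = -6: -6/1
a_1 = 2: -11/2
a_2 = 1: -17/3
a_3 = 1: -28/5
a_4 = 23: -661/118
a_5 = 1: -689/123
a_6 = 2: -2039/364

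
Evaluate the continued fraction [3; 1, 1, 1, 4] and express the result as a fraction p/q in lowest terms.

Use the convergent recurrence hₖ = aₖ·hₖ₋₁ + hₖ₋₂ (and likewise for the denominators kₖ):
a_0 = 3: 3/1
a_1 = 1: 4/1
a_2 = 1: 7/2
a_3 = 1: 11/3
a_4 = 4: 51/14

51/14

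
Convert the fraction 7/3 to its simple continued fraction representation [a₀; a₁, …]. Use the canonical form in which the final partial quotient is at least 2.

[2; 3]

7 ÷ 3 → quotient 2, remainder 1
3 ÷ 1 → quotient 3, remainder 0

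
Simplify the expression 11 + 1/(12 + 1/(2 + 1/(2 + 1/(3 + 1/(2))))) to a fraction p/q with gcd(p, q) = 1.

Start with 2.
3 + 1/(2/1) = 3 + 1/2 = 7/2
2 + 1/(7/2) = 2 + 2/7 = 16/7
2 + 1/(16/7) = 2 + 7/16 = 39/16
12 + 1/(39/16) = 12 + 16/39 = 484/39
11 + 1/(484/39) = 11 + 39/484 = 5363/484

5363/484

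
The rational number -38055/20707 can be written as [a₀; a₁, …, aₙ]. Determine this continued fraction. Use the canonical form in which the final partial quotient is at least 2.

[-2; 6, 6, 13, 2, 20]

Run the Euclidean algorithm, recording each quotient:
-38055 = -2·20707 + 3359, so a_0 = -2
20707 = 6·3359 + 553, so a_1 = 6
3359 = 6·553 + 41, so a_2 = 6
553 = 13·41 + 20, so a_3 = 13
41 = 2·20 + 1, so a_4 = 2
20 = 20·1 + 0, so a_5 = 20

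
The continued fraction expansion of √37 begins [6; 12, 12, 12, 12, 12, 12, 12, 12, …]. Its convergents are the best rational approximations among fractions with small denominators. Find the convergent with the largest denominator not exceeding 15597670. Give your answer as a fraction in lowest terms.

18798954/3090529

List convergents until the denominator exceeds the bound:
a_0 = 6: 6/1  (≤ bound)
a_1 = 12: 73/12  (≤ bound)
a_2 = 12: 882/145  (≤ bound)
a_3 = 12: 10657/1752  (≤ bound)
a_4 = 12: 128766/21169  (≤ bound)
a_5 = 12: 1555849/255780  (≤ bound)
a_6 = 12: 18798954/3090529  (≤ bound)
a_7 = 12: 227143297/37342128  (> 15597670, stop)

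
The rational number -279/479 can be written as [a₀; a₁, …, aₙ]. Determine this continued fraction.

[-1; 2, 2, 1, 1, 7, 2, 2]

-279 ÷ 479 → quotient -1, remainder 200
479 ÷ 200 → quotient 2, remainder 79
200 ÷ 79 → quotient 2, remainder 42
79 ÷ 42 → quotient 1, remainder 37
42 ÷ 37 → quotient 1, remainder 5
37 ÷ 5 → quotient 7, remainder 2
5 ÷ 2 → quotient 2, remainder 1
2 ÷ 1 → quotient 2, remainder 0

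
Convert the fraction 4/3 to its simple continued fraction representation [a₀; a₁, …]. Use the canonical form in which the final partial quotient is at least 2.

⌊4/3⌋ = 1, remainder 1
⌊3/1⌋ = 3, remainder 0

[1; 3]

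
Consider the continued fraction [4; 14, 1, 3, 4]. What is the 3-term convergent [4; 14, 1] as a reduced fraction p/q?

61/15

Collapse the nested fraction from the inside out:
Start with 1.
14 + 1/(1/1) = 14 + 1/1 = 15/1
4 + 1/(15/1) = 4 + 1/15 = 61/15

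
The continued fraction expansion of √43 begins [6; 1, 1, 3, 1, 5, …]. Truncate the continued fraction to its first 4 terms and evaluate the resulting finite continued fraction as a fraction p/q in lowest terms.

46/7

Start with 3.
1 + 1/(3/1) = 1 + 1/3 = 4/3
1 + 1/(4/3) = 1 + 3/4 = 7/4
6 + 1/(7/4) = 6 + 4/7 = 46/7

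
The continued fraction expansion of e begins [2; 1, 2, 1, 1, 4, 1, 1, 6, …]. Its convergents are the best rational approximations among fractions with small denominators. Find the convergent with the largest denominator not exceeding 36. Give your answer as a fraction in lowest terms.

a_0 = 2: 2/1  (≤ bound)
a_1 = 1: 3/1  (≤ bound)
a_2 = 2: 8/3  (≤ bound)
a_3 = 1: 11/4  (≤ bound)
a_4 = 1: 19/7  (≤ bound)
a_5 = 4: 87/32  (≤ bound)
a_6 = 1: 106/39  (> 36, stop)

87/32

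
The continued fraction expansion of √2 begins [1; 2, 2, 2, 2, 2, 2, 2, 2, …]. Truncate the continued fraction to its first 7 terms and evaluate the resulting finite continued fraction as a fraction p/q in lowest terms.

a_0 = 1: 1/1
a_1 = 2: 3/2
a_2 = 2: 7/5
a_3 = 2: 17/12
a_4 = 2: 41/29
a_5 = 2: 99/70
a_6 = 2: 239/169

239/169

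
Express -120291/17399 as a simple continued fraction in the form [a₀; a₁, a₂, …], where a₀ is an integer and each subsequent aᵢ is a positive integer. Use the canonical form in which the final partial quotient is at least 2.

⌊-120291/17399⌋ = -7, remainder 1502
⌊17399/1502⌋ = 11, remainder 877
⌊1502/877⌋ = 1, remainder 625
⌊877/625⌋ = 1, remainder 252
⌊625/252⌋ = 2, remainder 121
⌊252/121⌋ = 2, remainder 10
⌊121/10⌋ = 12, remainder 1
⌊10/1⌋ = 10, remainder 0

[-7; 11, 1, 1, 2, 2, 12, 10]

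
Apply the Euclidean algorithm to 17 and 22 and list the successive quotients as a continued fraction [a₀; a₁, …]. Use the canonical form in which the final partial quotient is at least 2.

Apply division with remainder until the remainder is 0:
17 = 0·22 + 17, so a_0 = 0
22 = 1·17 + 5, so a_1 = 1
17 = 3·5 + 2, so a_2 = 3
5 = 2·2 + 1, so a_3 = 2
2 = 2·1 + 0, so a_4 = 2

[0; 1, 3, 2, 2]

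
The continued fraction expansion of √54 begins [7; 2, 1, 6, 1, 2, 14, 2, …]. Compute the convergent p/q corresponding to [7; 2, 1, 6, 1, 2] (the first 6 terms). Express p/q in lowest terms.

Collapse the nested fraction from the inside out:
Start with 2.
1 + 1/(2/1) = 1 + 1/2 = 3/2
6 + 1/(3/2) = 6 + 2/3 = 20/3
1 + 1/(20/3) = 1 + 3/20 = 23/20
2 + 1/(23/20) = 2 + 20/23 = 66/23
7 + 1/(66/23) = 7 + 23/66 = 485/66

485/66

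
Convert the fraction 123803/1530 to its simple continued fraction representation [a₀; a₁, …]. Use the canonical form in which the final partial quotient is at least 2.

123803 ÷ 1530 → quotient 80, remainder 1403
1530 ÷ 1403 → quotient 1, remainder 127
1403 ÷ 127 → quotient 11, remainder 6
127 ÷ 6 → quotient 21, remainder 1
6 ÷ 1 → quotient 6, remainder 0

[80; 1, 11, 21, 6]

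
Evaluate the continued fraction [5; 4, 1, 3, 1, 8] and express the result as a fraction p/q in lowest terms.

1099/211

Collapse the nested fraction from the inside out:
Start with 8.
1 + 1/(8/1) = 1 + 1/8 = 9/8
3 + 1/(9/8) = 3 + 8/9 = 35/9
1 + 1/(35/9) = 1 + 9/35 = 44/35
4 + 1/(44/35) = 4 + 35/44 = 211/44
5 + 1/(211/44) = 5 + 44/211 = 1099/211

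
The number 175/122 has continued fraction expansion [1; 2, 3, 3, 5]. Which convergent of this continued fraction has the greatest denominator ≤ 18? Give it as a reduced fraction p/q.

a_0 = 1: 1/1  (≤ bound)
a_1 = 2: 3/2  (≤ bound)
a_2 = 3: 10/7  (≤ bound)
a_3 = 3: 33/23  (> 18, stop)

10/7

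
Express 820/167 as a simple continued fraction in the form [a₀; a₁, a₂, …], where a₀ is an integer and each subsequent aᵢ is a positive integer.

[4; 1, 10, 7, 2]

⌊820/167⌋ = 4, remainder 152
⌊167/152⌋ = 1, remainder 15
⌊152/15⌋ = 10, remainder 2
⌊15/2⌋ = 7, remainder 1
⌊2/1⌋ = 2, remainder 0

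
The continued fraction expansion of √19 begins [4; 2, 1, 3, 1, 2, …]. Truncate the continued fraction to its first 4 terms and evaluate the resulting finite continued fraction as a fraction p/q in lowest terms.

Start with 3.
1 + 1/(3/1) = 1 + 1/3 = 4/3
2 + 1/(4/3) = 2 + 3/4 = 11/4
4 + 1/(11/4) = 4 + 4/11 = 48/11

48/11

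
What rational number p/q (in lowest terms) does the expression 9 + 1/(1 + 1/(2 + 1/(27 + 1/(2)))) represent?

Use the convergent recurrence hₖ = aₖ·hₖ₋₁ + hₖ₋₂ (and likewise for the denominators kₖ):
a_0 = 9: 9/1
a_1 = 1: 10/1
a_2 = 2: 29/3
a_3 = 27: 793/82
a_4 = 2: 1615/167

1615/167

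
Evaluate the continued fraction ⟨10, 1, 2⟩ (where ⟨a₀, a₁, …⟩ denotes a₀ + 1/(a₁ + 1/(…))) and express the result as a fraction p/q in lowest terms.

32/3

Start with 2.
1 + 1/(2/1) = 1 + 1/2 = 3/2
10 + 1/(3/2) = 10 + 2/3 = 32/3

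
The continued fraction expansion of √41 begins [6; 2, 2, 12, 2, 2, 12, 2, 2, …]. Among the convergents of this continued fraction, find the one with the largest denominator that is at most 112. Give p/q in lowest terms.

List convergents until the denominator exceeds the bound:
a_0 = 6: 6/1  (≤ bound)
a_1 = 2: 13/2  (≤ bound)
a_2 = 2: 32/5  (≤ bound)
a_3 = 12: 397/62  (≤ bound)
a_4 = 2: 826/129  (> 112, stop)

397/62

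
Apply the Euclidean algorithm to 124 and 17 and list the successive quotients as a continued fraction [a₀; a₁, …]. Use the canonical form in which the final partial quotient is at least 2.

[7; 3, 2, 2]

⌊124/17⌋ = 7, remainder 5
⌊17/5⌋ = 3, remainder 2
⌊5/2⌋ = 2, remainder 1
⌊2/1⌋ = 2, remainder 0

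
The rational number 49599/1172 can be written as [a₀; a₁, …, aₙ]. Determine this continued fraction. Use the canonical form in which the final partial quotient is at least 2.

⌊49599/1172⌋ = 42, remainder 375
⌊1172/375⌋ = 3, remainder 47
⌊375/47⌋ = 7, remainder 46
⌊47/46⌋ = 1, remainder 1
⌊46/1⌋ = 46, remainder 0

[42; 3, 7, 1, 46]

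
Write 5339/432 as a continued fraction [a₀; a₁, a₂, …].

Repeatedly divide and take the remainder:
5339 ÷ 432 → quotient 12, remainder 155
432 ÷ 155 → quotient 2, remainder 122
155 ÷ 122 → quotient 1, remainder 33
122 ÷ 33 → quotient 3, remainder 23
33 ÷ 23 → quotient 1, remainder 10
23 ÷ 10 → quotient 2, remainder 3
10 ÷ 3 → quotient 3, remainder 1
3 ÷ 1 → quotient 3, remainder 0

[12; 2, 1, 3, 1, 2, 3, 3]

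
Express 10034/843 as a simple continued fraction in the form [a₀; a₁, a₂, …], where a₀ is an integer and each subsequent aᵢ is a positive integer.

Apply division with remainder until the remainder is 0:
⌊10034/843⌋ = 11, remainder 761
⌊843/761⌋ = 1, remainder 82
⌊761/82⌋ = 9, remainder 23
⌊82/23⌋ = 3, remainder 13
⌊23/13⌋ = 1, remainder 10
⌊13/10⌋ = 1, remainder 3
⌊10/3⌋ = 3, remainder 1
⌊3/1⌋ = 3, remainder 0

[11; 1, 9, 3, 1, 1, 3, 3]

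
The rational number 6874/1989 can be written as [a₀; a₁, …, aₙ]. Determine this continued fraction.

[3; 2, 5, 5, 2, 7, 2]

6874 ÷ 1989 → quotient 3, remainder 907
1989 ÷ 907 → quotient 2, remainder 175
907 ÷ 175 → quotient 5, remainder 32
175 ÷ 32 → quotient 5, remainder 15
32 ÷ 15 → quotient 2, remainder 2
15 ÷ 2 → quotient 7, remainder 1
2 ÷ 1 → quotient 2, remainder 0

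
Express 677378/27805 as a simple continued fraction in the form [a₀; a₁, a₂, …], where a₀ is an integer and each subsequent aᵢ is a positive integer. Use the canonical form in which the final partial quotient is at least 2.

[24; 2, 1, 3, 4, 14, 5, 8]

Apply division with remainder until the remainder is 0:
677378 ÷ 27805 → quotient 24, remainder 10058
27805 ÷ 10058 → quotient 2, remainder 7689
10058 ÷ 7689 → quotient 1, remainder 2369
7689 ÷ 2369 → quotient 3, remainder 582
2369 ÷ 582 → quotient 4, remainder 41
582 ÷ 41 → quotient 14, remainder 8
41 ÷ 8 → quotient 5, remainder 1
8 ÷ 1 → quotient 8, remainder 0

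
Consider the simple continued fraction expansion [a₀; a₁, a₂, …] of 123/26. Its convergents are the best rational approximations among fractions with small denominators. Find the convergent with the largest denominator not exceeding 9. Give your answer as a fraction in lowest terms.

List convergents until the denominator exceeds the bound:
a_0 = 4: 4/1  (≤ bound)
a_1 = 1: 5/1  (≤ bound)
a_2 = 2: 14/3  (≤ bound)
a_3 = 1: 19/4  (≤ bound)
a_4 = 2: 52/11  (> 9, stop)

19/4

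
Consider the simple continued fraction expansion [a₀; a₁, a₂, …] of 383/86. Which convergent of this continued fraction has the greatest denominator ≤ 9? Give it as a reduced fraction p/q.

a_0 = 4: 4/1  (≤ bound)
a_1 = 2: 9/2  (≤ bound)
a_2 = 4: 40/9  (≤ bound)
a_3 = 1: 49/11  (> 9, stop)

40/9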